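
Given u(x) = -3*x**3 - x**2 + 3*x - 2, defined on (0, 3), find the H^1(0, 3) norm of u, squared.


||u||_{H^1}^2 = 496983/70

The H^1 norm (squared) on an interval (0, L) is
  ||u||_{H^1}^2 = ∫_0^L u(x)^2 dx + ∫_0^L u'(x)^2 dx.
Compute u'(x) = -9*x**2 - 2*x + 3.
Then u(x)^2 = 9*x**6 + 6*x**5 - 17*x**4 + 6*x**3 + 13*x**2 - 12*x + 4 and u'(x)^2 = 81*x**4 + 36*x**3 - 50*x**2 - 12*x + 9.
Integrate each monomial from 0 to 3 using ∫_0^3 c·x^n dx = c·3^(n+1)/(n+1):
  ∫_0^3 u(x)^2 dx = ∫_0^3 (9*x^6 + 6*x^5 - 17*x^4 + 6*x^3 + 13*x^2 - 12*x + 4) dx. Term by term:
    ∫_0^3 9*x^6 dx = 19683/7;  ∫_0^3 6*x^5 dx = 729;  ∫_0^3 -17*x^4 dx = -4131/5;
    ∫_0^3 6*x^3 dx = 243/2;  ∫_0^3 13*x^2 dx = 117;  ∫_0^3 -12*x dx = -54;
    ∫_0^3 4 dx = 12.
  Sum: 19683/7 + 729 − 4131/5 + 243/2 + 117 − 54 + 12 = 203781/70.
  ∫_0^3 u'(x)^2 dx = ∫_0^3 (81*x^4 + 36*x^3 - 50*x^2 - 12*x + 9) dx. Term by term:
    ∫_0^3 81*x^4 dx = 19683/5;  ∫_0^3 36*x^3 dx = 729;  ∫_0^3 -50*x^2 dx = -450;
    ∫_0^3 -12*x dx = -54;  ∫_0^3 9 dx = 27.
  Sum: 19683/5 + 729 − 450 − 54 + 27 = 20943/5.
Adding: ||u||_{H^1}^2 = 203781/70 + 20943/5 = 496983/70.


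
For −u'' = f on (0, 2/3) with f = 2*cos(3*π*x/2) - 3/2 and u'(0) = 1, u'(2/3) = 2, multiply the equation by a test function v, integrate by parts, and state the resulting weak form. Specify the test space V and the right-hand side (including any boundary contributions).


V = H^1(0, 2/3) (v unrestricted at boundary; u is determined up to an additive constant); weak form: ∫_0^2/3 u'v' dx = ∫_0^2/3 (2*cos(3*π*x/2) - 3/2) v dx + 2·v(2/3) − v(0) for all v ∈ V.

Multiply both sides by a test function v and integrate from 0 to 2/3:
  ∫_0^2/3 −u''(x) v(x) dx = ∫_0^2/3 f(x) v(x) dx.
Integrate the LHS by parts once:
  ∫_0^2/3 −u'' v dx = −[u'(x) v(x)]_0^2/3 + ∫_0^2/3 u'(x) v'(x) dx.
Thus ∫_0^2/3 u'(x) v'(x) dx = ∫_0^2/3 f(x) v(x) dx + [u'(x) v(x)]_0^2/3.
Choose V so that boundary terms are either known or forced to vanish.
u has inhomogeneous Neumann u'(0) = 1, u'(2/3) = 2. [u' v]_0^2/3 = (2)·v(2/3) − (1)·v(0) = 2·v(2/3) − v(0). Take V = H^1(0, 2/3); boundary term becomes part of RHS.
Weak formulation: find u (satisfying any essential BC) such that ∫_0^2/3 u'(x) v'(x) dx = ∫_0^2/3 f v dx + 2·v(2/3) − v(0) for all v ∈ V (Neumann data are natural BCs: they enter the RHS as boundary terms).
Substituting f(x) = 2*cos(3*π*x/2) - 3/2, the right-hand side is ∫_0^2/3 (2*cos(3*π*x/2) - 3/2) v dx + 2·v(2/3) − v(0).
Compatibility check (pure Neumann): taking v ≡ 1 ∈ V gives 0 = ∫_0^2/3 f dx + (2) − (1), i.e. ∫_0^2/3 f dx must equal u'(0) − u'(2/3) = -1. Indeed ∫_0^2/3 (2*cos(3*π*x/2) - 3/2) dx = -1, so the data are compatible. The solution is then unique only up to an additive constant (fix it e.g. by requiring ∫_0^2/3 u dx = 0).


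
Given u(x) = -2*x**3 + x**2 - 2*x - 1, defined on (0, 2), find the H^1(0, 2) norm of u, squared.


||u||_{H^1}^2 = 6394/21

The H^1 norm (squared) on an interval (0, L) is
  ||u||_{H^1}^2 = ∫_0^L u(x)^2 dx + ∫_0^L u'(x)^2 dx.
Compute u'(x) = -6*x**2 + 2*x - 2.
Then u(x)^2 = 4*x**6 - 4*x**5 + 9*x**4 + 2*x**2 + 4*x + 1 and u'(x)^2 = 36*x**4 - 24*x**3 + 28*x**2 - 8*x + 4.
Integrate each monomial from 0 to 2 using ∫_0^2 c·x^n dx = c·2^(n+1)/(n+1):
  ∫_0^2 u(x)^2 dx = ∫_0^2 (4*x^6 - 4*x^5 + 9*x^4 + 2*x^2 + 4*x + 1) dx. Term by term:
    ∫_0^2 4*x^6 dx = 512/7;  ∫_0^2 -4*x^5 dx = -128/3;  ∫_0^2 9*x^4 dx = 288/5;
    ∫_0^2 2*x^2 dx = 16/3;  ∫_0^2 4*x dx = 8;  ∫_0^2 1 dx = 2.
  Sum: 512/7 − 128/3 + 288/5 + 16/3 + 8 + 2 = 10858/105.
  ∫_0^2 u'(x)^2 dx = ∫_0^2 (36*x^4 - 24*x^3 + 28*x^2 - 8*x + 4) dx. Term by term:
    ∫_0^2 36*x^4 dx = 1152/5;  ∫_0^2 -24*x^3 dx = -96;  ∫_0^2 28*x^2 dx = 224/3;
    ∫_0^2 -8*x dx = -16;  ∫_0^2 4 dx = 8.
  Sum: 1152/5 − 96 + 224/3 − 16 + 8 = 3016/15.
Adding: ||u||_{H^1}^2 = 10858/105 + 3016/15 = 6394/21.


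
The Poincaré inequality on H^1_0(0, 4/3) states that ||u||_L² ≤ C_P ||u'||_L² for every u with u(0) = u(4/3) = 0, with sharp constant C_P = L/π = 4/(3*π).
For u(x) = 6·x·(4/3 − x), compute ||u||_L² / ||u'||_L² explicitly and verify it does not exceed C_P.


||u||_L² / ||u'||_L² = 2*sqrt(10)/15 < C_P = 4/(3*π).

u(x) = 6·x·(4/3 − x), so u'(x) = 8 - 12*x.
u(x) = 6·x·(4/3 − x) vanishes at x = 0 and x = 4/3, so u ∈ H^1_0(0, 4/3). Differentiate via the product rule and integrate the resulting polynomials term by term.
  ∫_0^4/3 u² dx = ∫_0^4/3 (36*x^4 - 96*x^3 + 64*x^2) dx. Term by term:
    ∫_0^4/3 36*x^4 dx = 4096/135;  ∫_0^4/3 -96*x^3 dx = -2048/27;  ∫_0^4/3 64*x^2 dx = 4096/81.
  Sum: 4096/135 − 2048/27 + 4096/81 = 2048/405.
  ∫_0^4/3 (u')² dx = ∫_0^4/3 (144*x^2 - 192*x + 64) dx. Term by term:
    ∫_0^4/3 144*x^2 dx = 1024/9;  ∫_0^4/3 -192*x dx = -512/3;  ∫_0^4/3 64 dx = 256/3.
  Sum: 1024/9 − 512/3 + 256/3 = 256/9.
∫_0^4/3 u² dx = 2048/405, so ||u||_L² = 32*sqrt(10)/45.
∫_0^4/3 (u')² dx = 256/9, so ||u'||_L² = 16/3.
Ratio ||u||_L² / ||u'||_L² = 2*sqrt(10)/15.
Sharp Poincaré constant on H^1_0(0, 4/3) is C_P = L/π = 4/(3*π), achieved by sin(3*π/4·x).
A polynomial bump cannot attain the sharp Poincaré constant (only the first sine eigenfunction does), so the ratio is strictly less than C_P, consistent with ||u||_L² ≤ C_P ||u'||_L².


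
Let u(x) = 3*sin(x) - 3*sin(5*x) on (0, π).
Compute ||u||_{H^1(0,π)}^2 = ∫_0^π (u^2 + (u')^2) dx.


||u||_{H^1(0,π)}^2 = 126*π

u'(x) = 3*cos(x) - 15*cos(5*x).
Expand u² and (u')² and integrate term by term on (0, π), using: for integers n ≥ 1, ∫_0^π sin²(nx) dx = ∫_0^π cos²(nx) dx = π/2; for n ≠ n', ∫_0^π sin(nx)sin(n'x) dx = ∫_0^π cos(nx)cos(n'x) dx = 0; and by product-to-sum, ∫_0^π sin(nx)cos(n'x) dx = ½∫_0^π [sin((n+n')x) + sin((n−n')x)] dx, which is 0 when n+n' is even and 2n/(n²−n'²) when n+n' is odd (it need not vanish on (0, π)).
  u² squared terms: (-3)²·∫sin(5x)² dx = 9·π/2 = 9*π/2;  (3)²·∫sin(x)² dx = 9·π/2 = 9*π/2.
  u² cross terms: 2·(-3)·(3)·∫sin(5x)·sin(x) dx = -18·(0) = 0.
  So ∫_0^π u² dx = 9*π/2 + 9*π/2 + 0 = 9*π.
  (u')² squared terms: (-15)²·∫cos(5x)² dx = 225·π/2 = 225*π/2;  (3)²·∫cos(x)² dx = 9·π/2 = 9*π/2.
  (u')² cross terms: 2·(-15)·(3)·∫cos(5x)·cos(x) dx = -90·(0) = 0.
  So ∫_0^π (u')² dx = 225*π/2 + 9*π/2 + 0 = 117*π.
||u||_{H^1}^2 = (9*π) + (117*π) = 126*π.


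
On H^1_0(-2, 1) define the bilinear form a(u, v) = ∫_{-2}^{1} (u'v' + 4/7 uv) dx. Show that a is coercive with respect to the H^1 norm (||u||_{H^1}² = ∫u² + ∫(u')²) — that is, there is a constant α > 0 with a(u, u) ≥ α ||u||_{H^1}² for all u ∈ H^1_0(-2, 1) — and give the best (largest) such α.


α = (36/7 + π^2)/(9 + π^2)

Coercivity of a(·,·) on H^1_0(-2, 1) means a(u, u) ≥ α ||u||_{H^1}² for every u ∈ H^1_0.
The interval has length L = 3, and Poincaré/coercivity depend only on L. Here a(u, u) = ∫(u')² + (4/7)·∫u².
Here 0 < c = 4/7 < 1. The condition a(u,u) ≥ α||u||_{H^1}² reads (1−α)∫(u')² ≥ (α−c)∫u². Any admissible α is ≤ 1 (rapidly oscillating u have ∫u²/∫(u')² → 0), and α = 1 would force 0 ≥ (1−c)∫u², impossible since c < 1; so 1−α > 0. By the sharp Poincaré inequality on H^1_0 of an interval of length L, ∫(u')² ≥ (π/L)²∫u² with equality for the first sine mode sin(π(x−x₀)/L) (x₀ the left endpoint), so the inequality holds for all u iff (1−α)(π/L)² ≥ α − c, i.e. α ≤ ((π/L)² + c)/((π/L)² + 1) = (1 + c(L/π)²)/(1 + (L/π)²). With (π/L)² = π^2/9 and c = 4/7, the largest admissible constant is α = ((π/L)² + c)/((π/L)² + 1).
Simplifying, α = (36/7 + π^2)/(9 + π^2).


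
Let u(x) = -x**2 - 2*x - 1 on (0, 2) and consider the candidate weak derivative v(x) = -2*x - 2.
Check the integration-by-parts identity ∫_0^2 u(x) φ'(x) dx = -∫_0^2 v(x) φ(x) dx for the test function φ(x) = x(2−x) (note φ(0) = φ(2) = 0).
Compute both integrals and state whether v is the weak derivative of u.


LHS = 16/3, RHS = 16/3. Yes, v = u' weakly.

u(x) = -x**2 - 2*x - 1, classical derivative u'(x) = -2*x - 2.
φ(x) = x(2−x), so φ'(x) = 2 - 2*x.
Note φ(0) = φ(2) = 0, so the boundary term u·φ vanishes.
LHS = ∫_0^2 u(x) φ'(x) dx = ∫_0^2 (2*x^3 + 2*x^2 - 2*x - 2) dx. Term by term:
  ∫_0^2 2*x^3 dx = 8;  ∫_0^2 2*x^2 dx = 16/3;  ∫_0^2 -2*x dx = -4;
  ∫_0^2 -2 dx = -4.
Sum: 8 + 16/3 − 4 − 4 = 16/3.
So LHS = 16/3.
∫_0^2 v(x) φ(x) dx = ∫_0^2 (2*x^3 - 2*x^2 - 4*x) dx. Term by term:
  ∫_0^2 2*x^3 dx = 8;  ∫_0^2 -2*x^2 dx = -16/3;  ∫_0^2 -4*x dx = -8.
Sum: 8 − 16/3 − 8 = -16/3.
So RHS = -∫_0^2 v(x) φ(x) dx = 16/3.
LHS = RHS, so the identity holds for this test φ.
Moreover u is smooth here and v(x) = u'(x) = -2*x - 2 pointwise, so the identity holds for every test function. Hence v is the weak derivative of u.


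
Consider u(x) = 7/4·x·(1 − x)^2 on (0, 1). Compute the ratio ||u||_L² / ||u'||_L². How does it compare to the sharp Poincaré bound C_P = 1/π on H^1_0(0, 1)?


||u||_L² / ||u'||_L² = sqrt(14)/14 < C_P = 1/π.

u(x) = 7/4·x·(1 − x)^2, so u'(x) = 21*x^2/4 - 7*x + 7/4.
u(x) = 7/4·x·(1 − x)^2 vanishes at x = 0 and x = 1, so u ∈ H^1_0(0, 1). Differentiate via the product rule and integrate the resulting polynomials term by term.
  ∫_0^1 u² dx = ∫_0^1 (49*x^6/16 - 49*x^5/4 + 147*x^4/8 - 49*x^3/4 + 49*x^2/16) dx. Term by term:
    ∫_0^1 49*x^6/16 dx = 7/16;  ∫_0^1 -49*x^5/4 dx = -49/24;  ∫_0^1 147*x^4/8 dx = 147/40;
    ∫_0^1 -49*x^3/4 dx = -49/16;  ∫_0^1 49*x^2/16 dx = 49/48.
  Sum: 7/16 − 49/24 + 147/40 − 49/16 + 49/48 = 7/240.
  ∫_0^1 (u')² dx = ∫_0^1 (441*x^4/16 - 147*x^3/2 + 539*x^2/8 - 49*x/2 + 49/16) dx. Term by term:
    ∫_0^1 441*x^4/16 dx = 441/80;  ∫_0^1 -147*x^3/2 dx = -147/8;  ∫_0^1 539*x^2/8 dx = 539/24;
    ∫_0^1 -49*x/2 dx = -49/4;  ∫_0^1 49/16 dx = 49/16.
  Sum: 441/80 − 147/8 + 539/24 − 49/4 + 49/16 = 49/120.
∫_0^1 u² dx = 7/240, so ||u||_L² = sqrt(105)/60.
∫_0^1 (u')² dx = 49/120, so ||u'||_L² = 7*sqrt(30)/60.
Ratio ||u||_L² / ||u'||_L² = sqrt(14)/14.
Sharp Poincaré constant on H^1_0(0, 1) is C_P = L/π = 1/π, achieved by sin(π·x).
A polynomial bump cannot attain the sharp Poincaré constant (only the first sine eigenfunction does), so the ratio is strictly less than C_P, consistent with ||u||_L² ≤ C_P ||u'||_L².


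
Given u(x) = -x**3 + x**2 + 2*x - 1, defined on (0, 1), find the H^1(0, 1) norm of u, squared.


||u||_{H^1}^2 = 947/210

The H^1 norm (squared) on an interval (0, L) is
  ||u||_{H^1}^2 = ∫_0^L u(x)^2 dx + ∫_0^L u'(x)^2 dx.
Compute u'(x) = -3*x**2 + 2*x + 2.
Then u(x)^2 = x**6 - 2*x**5 - 3*x**4 + 6*x**3 + 2*x**2 - 4*x + 1 and u'(x)^2 = 9*x**4 - 12*x**3 - 8*x**2 + 8*x + 4.
Integrate each monomial from 0 to 1 using ∫_0^1 c·x^n dx = c·1^(n+1)/(n+1):
  ∫_0^1 u(x)^2 dx = ∫_0^1 (x^6 - 2*x^5 - 3*x^4 + 6*x^3 + 2*x^2 - 4*x + 1) dx. Term by term:
    ∫_0^1 x^6 dx = 1/7;  ∫_0^1 -2*x^5 dx = -1/3;  ∫_0^1 -3*x^4 dx = -3/5;
    ∫_0^1 6*x^3 dx = 3/2;  ∫_0^1 2*x^2 dx = 2/3;  ∫_0^1 -4*x dx = -2;
    ∫_0^1 1 dx = 1.
  Sum: 1/7 − 1/3 − 3/5 + 3/2 + 2/3 − 2 + 1 = 79/210.
  ∫_0^1 u'(x)^2 dx = ∫_0^1 (9*x^4 - 12*x^3 - 8*x^2 + 8*x + 4) dx. Term by term:
    ∫_0^1 9*x^4 dx = 9/5;  ∫_0^1 -12*x^3 dx = -3;  ∫_0^1 -8*x^2 dx = -8/3;
    ∫_0^1 8*x dx = 4;  ∫_0^1 4 dx = 4.
  Sum: 9/5 − 3 − 8/3 + 4 + 4 = 62/15.
Adding: ||u||_{H^1}^2 = 79/210 + 62/15 = 947/210.


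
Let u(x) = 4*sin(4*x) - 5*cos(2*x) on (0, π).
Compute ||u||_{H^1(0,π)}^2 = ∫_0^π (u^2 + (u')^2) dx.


||u||_{H^1(0,π)}^2 = 397*π/2

u'(x) = 10*sin(2*x) + 16*cos(4*x).
Expand u² and (u')² and integrate term by term on (0, π), using: for integers n ≥ 1, ∫_0^π sin²(nx) dx = ∫_0^π cos²(nx) dx = π/2; for n ≠ n', ∫_0^π sin(nx)sin(n'x) dx = ∫_0^π cos(nx)cos(n'x) dx = 0; and by product-to-sum, ∫_0^π sin(nx)cos(n'x) dx = ½∫_0^π [sin((n+n')x) + sin((n−n')x)] dx, which is 0 when n+n' is even and 2n/(n²−n'²) when n+n' is odd (it need not vanish on (0, π)).
  u² squared terms: (-5)²·∫cos(2x)² dx = 25·π/2 = 25*π/2;  (4)²·∫sin(4x)² dx = 16·π/2 = 8*π.
  u² cross terms: 2·(-5)·(4)·∫cos(2x)·sin(4x) dx = -40·(0) = 0.
  So ∫_0^π u² dx = 25*π/2 + 8*π + 0 = 41*π/2.
  (u')² squared terms: (10)²·∫sin(2x)² dx = 100·π/2 = 50*π;  (16)²·∫cos(4x)² dx = 256·π/2 = 128*π.
  (u')² cross terms: 2·(10)·(16)·∫sin(2x)·cos(4x) dx = 320·(0) = 0.
  So ∫_0^π (u')² dx = 50*π + 128*π + 0 = 178*π.
||u||_{H^1}^2 = (41*π/2) + (178*π) = 397*π/2.


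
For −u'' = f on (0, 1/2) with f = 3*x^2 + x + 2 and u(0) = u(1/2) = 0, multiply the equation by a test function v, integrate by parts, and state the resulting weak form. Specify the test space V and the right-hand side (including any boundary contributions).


V = H^1_0(0, 1/2) (so v(0) = v(1/2) = 0); weak form: ∫_0^1/2 u'v' dx = ∫_0^1/2 (3*x^2 + x + 2) v dx for all v ∈ V.

Multiply both sides by a test function v and integrate from 0 to 1/2:
  ∫_0^1/2 −u''(x) v(x) dx = ∫_0^1/2 f(x) v(x) dx.
Integrate the LHS by parts once:
  ∫_0^1/2 −u'' v dx = −[u'(x) v(x)]_0^1/2 + ∫_0^1/2 u'(x) v'(x) dx.
Thus ∫_0^1/2 u'(x) v'(x) dx = ∫_0^1/2 f(x) v(x) dx + [u'(x) v(x)]_0^1/2.
Choose V so that boundary terms are either known or forced to vanish.
u is Dirichlet: u(0) = u(1/2) = 0. Let V = H^1_0(0, 1/2); then v(0) = v(1/2) = 0, and [u' v]_0^1/2 = 0.
Weak formulation: find u (satisfying any essential BC) such that ∫_0^1/2 u'(x) v'(x) dx = ∫_0^1/2 f v dx for all v ∈ V.
Substituting f(x) = 3*x^2 + x + 2, the right-hand side is ∫_0^1/2 (3*x^2 + x + 2) v dx.


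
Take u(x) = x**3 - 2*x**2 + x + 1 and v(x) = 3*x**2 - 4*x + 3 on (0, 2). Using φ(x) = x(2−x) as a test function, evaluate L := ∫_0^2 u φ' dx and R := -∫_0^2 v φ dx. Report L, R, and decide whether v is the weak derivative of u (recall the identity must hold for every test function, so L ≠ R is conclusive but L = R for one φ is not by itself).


LHS = -4/5, RHS = -52/15. No, v is not the weak derivative of u.

u(x) = x**3 - 2*x**2 + x + 1, classical derivative u'(x) = 3*x**2 - 4*x + 1.
φ(x) = x(2−x), so φ'(x) = 2 - 2*x.
Note φ(0) = φ(2) = 0, so the boundary term u·φ vanishes.
LHS = ∫_0^2 u(x) φ'(x) dx = ∫_0^2 (-2*x^4 + 6*x^3 - 6*x^2 + 2) dx. Term by term:
  ∫_0^2 -2*x^4 dx = -64/5;  ∫_0^2 6*x^3 dx = 24;  ∫_0^2 -6*x^2 dx = -16;
  ∫_0^2 2 dx = 4.
Sum: -64/5 + 24 − 16 + 4 = -4/5.
So LHS = -4/5.
∫_0^2 v(x) φ(x) dx = ∫_0^2 (-3*x^4 + 10*x^3 - 11*x^2 + 6*x) dx. Term by term:
  ∫_0^2 -3*x^4 dx = -96/5;  ∫_0^2 10*x^3 dx = 40;  ∫_0^2 -11*x^2 dx = -88/3;
  ∫_0^2 6*x dx = 12.
Sum: -96/5 + 40 − 88/3 + 12 = 52/15.
So RHS = -∫_0^2 v(x) φ(x) dx = -52/15.
LHS − RHS = 8/3 ≠ 0, so the identity fails.
(For a valid weak derivative the identity must hold for EVERY test function, in particular this one. The failure shows v is NOT the weak derivative of u.)
Correct weak derivative would be u'(x) = 3*x**2 - 4*x + 1.


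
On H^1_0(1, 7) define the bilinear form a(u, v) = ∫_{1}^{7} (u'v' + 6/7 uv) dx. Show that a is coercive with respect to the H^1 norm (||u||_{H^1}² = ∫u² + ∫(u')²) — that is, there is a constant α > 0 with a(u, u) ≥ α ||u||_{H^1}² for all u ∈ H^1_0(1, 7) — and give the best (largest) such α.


α = (π^2 + 216/7)/(π^2 + 36)

Coercivity of a(·,·) on H^1_0(1, 7) means a(u, u) ≥ α ||u||_{H^1}² for every u ∈ H^1_0.
The interval has length L = 6, and Poincaré/coercivity depend only on L. Here a(u, u) = ∫(u')² + (6/7)·∫u².
Here 0 < c = 6/7 < 1. The condition a(u,u) ≥ α||u||_{H^1}² reads (1−α)∫(u')² ≥ (α−c)∫u². Any admissible α is ≤ 1 (rapidly oscillating u have ∫u²/∫(u')² → 0), and α = 1 would force 0 ≥ (1−c)∫u², impossible since c < 1; so 1−α > 0. By the sharp Poincaré inequality on H^1_0 of an interval of length L, ∫(u')² ≥ (π/L)²∫u² with equality for the first sine mode sin(π(x−x₀)/L) (x₀ the left endpoint), so the inequality holds for all u iff (1−α)(π/L)² ≥ α − c, i.e. α ≤ ((π/L)² + c)/((π/L)² + 1) = (1 + c(L/π)²)/(1 + (L/π)²). With (π/L)² = π^2/36 and c = 6/7, the largest admissible constant is α = ((π/L)² + c)/((π/L)² + 1).
Simplifying, α = (π^2 + 216/7)/(π^2 + 36).


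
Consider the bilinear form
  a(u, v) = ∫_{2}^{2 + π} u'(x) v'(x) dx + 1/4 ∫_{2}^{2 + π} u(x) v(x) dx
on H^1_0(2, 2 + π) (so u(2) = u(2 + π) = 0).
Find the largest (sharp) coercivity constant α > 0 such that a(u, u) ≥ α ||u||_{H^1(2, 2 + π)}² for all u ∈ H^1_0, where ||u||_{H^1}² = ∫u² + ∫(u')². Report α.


α = 5/8

Coercivity of a(·,·) on H^1_0(2, 2 + π) means a(u, u) ≥ α ||u||_{H^1}² for every u ∈ H^1_0.
The interval has length L = π, and Poincaré/coercivity depend only on L. Here a(u, u) = ∫(u')² + (1/4)·∫u².
Here 0 < c = 1/4 < 1. The condition a(u,u) ≥ α||u||_{H^1}² reads (1−α)∫(u')² ≥ (α−c)∫u². Any admissible α is ≤ 1 (rapidly oscillating u have ∫u²/∫(u')² → 0), and α = 1 would force 0 ≥ (1−c)∫u², impossible since c < 1; so 1−α > 0. By the sharp Poincaré inequality on H^1_0 of an interval of length L, ∫(u')² ≥ (π/L)²∫u² with equality for the first sine mode sin(π(x−x₀)/L) (x₀ the left endpoint), so the inequality holds for all u iff (1−α)(π/L)² ≥ α − c, i.e. α ≤ ((π/L)² + c)/((π/L)² + 1) = (1 + c(L/π)²)/(1 + (L/π)²). With (π/L)² = 1 and c = 1/4, the largest admissible constant is α = ((π/L)² + c)/((π/L)² + 1).
Simplifying, α = 5/8.


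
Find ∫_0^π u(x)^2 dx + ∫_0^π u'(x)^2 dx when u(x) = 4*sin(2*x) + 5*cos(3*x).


||u||_{H^1(0,π)}^2 = -320 + 165*π

u'(x) = -15*sin(3*x) + 8*cos(2*x).
Expand u² and (u')² and integrate term by term on (0, π), using: for integers n ≥ 1, ∫_0^π sin²(nx) dx = ∫_0^π cos²(nx) dx = π/2; for n ≠ n', ∫_0^π sin(nx)sin(n'x) dx = ∫_0^π cos(nx)cos(n'x) dx = 0; and by product-to-sum, ∫_0^π sin(nx)cos(n'x) dx = ½∫_0^π [sin((n+n')x) + sin((n−n')x)] dx, which is 0 when n+n' is even and 2n/(n²−n'²) when n+n' is odd (it need not vanish on (0, π)).
  u² squared terms: (4)²·∫sin(2x)² dx = 16·π/2 = 8*π;  (5)²·∫cos(3x)² dx = 25·π/2 = 25*π/2.
  u² cross terms: 2·(4)·(5)·∫sin(2x)·cos(3x) dx = 40·(-4/5) = -32.
  So ∫_0^π u² dx = 8*π + 25*π/2 − 32 = -32 + 41*π/2.
  (u')² squared terms: (-15)²·∫sin(3x)² dx = 225·π/2 = 225*π/2;  (8)²·∫cos(2x)² dx = 64·π/2 = 32*π.
  (u')² cross terms: 2·(-15)·(8)·∫sin(3x)·cos(2x) dx = -240·(6/5) = -288.
  So ∫_0^π (u')² dx = 225*π/2 + 32*π − 288 = -288 + 289*π/2.
||u||_{H^1}^2 = (-32 + 41*π/2) + (-288 + 289*π/2) = -320 + 165*π.


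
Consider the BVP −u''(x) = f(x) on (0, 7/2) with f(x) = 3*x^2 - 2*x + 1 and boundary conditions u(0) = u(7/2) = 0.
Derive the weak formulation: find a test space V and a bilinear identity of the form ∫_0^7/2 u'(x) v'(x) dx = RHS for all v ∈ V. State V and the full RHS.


V = H^1_0(0, 7/2) (so v(0) = v(7/2) = 0); weak form: ∫_0^7/2 u'v' dx = ∫_0^7/2 (3*x^2 - 2*x + 1) v dx for all v ∈ V.

Multiply both sides by a test function v and integrate from 0 to 7/2:
  ∫_0^7/2 −u''(x) v(x) dx = ∫_0^7/2 f(x) v(x) dx.
Integrate the LHS by parts once:
  ∫_0^7/2 −u'' v dx = −[u'(x) v(x)]_0^7/2 + ∫_0^7/2 u'(x) v'(x) dx.
Thus ∫_0^7/2 u'(x) v'(x) dx = ∫_0^7/2 f(x) v(x) dx + [u'(x) v(x)]_0^7/2.
Choose V so that boundary terms are either known or forced to vanish.
u is Dirichlet: u(0) = u(7/2) = 0. Let V = H^1_0(0, 7/2); then v(0) = v(7/2) = 0, and [u' v]_0^7/2 = 0.
Weak formulation: find u (satisfying any essential BC) such that ∫_0^7/2 u'(x) v'(x) dx = ∫_0^7/2 f v dx for all v ∈ V.
Substituting f(x) = 3*x^2 - 2*x + 1, the right-hand side is ∫_0^7/2 (3*x^2 - 2*x + 1) v dx.


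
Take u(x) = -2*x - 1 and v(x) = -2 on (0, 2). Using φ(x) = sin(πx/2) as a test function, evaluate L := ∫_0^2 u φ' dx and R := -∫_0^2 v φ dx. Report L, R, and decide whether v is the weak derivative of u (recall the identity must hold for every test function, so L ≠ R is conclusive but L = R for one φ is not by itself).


LHS = 8/π, RHS = 8/π. Yes, v = u' weakly.

u(x) = -2*x - 1, classical derivative u'(x) = -2.
φ(x) = sin(πx/2), so φ'(x) = π*cos(π*x/2)/2.
Note φ(0) = φ(2) = 0, so the boundary term u·φ vanishes.
LHS = ∫_0^2 u(x) φ'(x) dx = ∫_0^2 (-π*x*cos(π*x/2) - π*cos(π*x/2)/2) dx. Term by term:
  ∫_0^2 -π*cos(π*x/2)/2 dx = 0;  ∫_0^2 -π*x*cos(π*x/2) dx = 8/π.
Sum: 0 + 8/π = 8/π.
So LHS = 8/π.
∫_0^2 v(x) φ(x) dx = ∫_0^2 (-2*sin(π*x/2)) dx. Term by term:
  ∫_0^2 -2*sin(π*x/2) dx = -8/π.
So RHS = -∫_0^2 v(x) φ(x) dx = 8/π.
LHS = RHS, so the identity holds for this test φ.
Moreover u is smooth here and v(x) = u'(x) = -2 pointwise, so the identity holds for every test function. Hence v is the weak derivative of u.


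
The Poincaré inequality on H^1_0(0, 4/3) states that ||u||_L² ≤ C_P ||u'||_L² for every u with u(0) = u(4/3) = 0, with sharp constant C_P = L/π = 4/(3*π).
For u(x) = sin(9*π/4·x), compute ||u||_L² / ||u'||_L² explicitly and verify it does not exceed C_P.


||u||_L² / ||u'||_L² = 4/(9*π) < C_P = 4/(3*π).

u(x) = sin(9*π/4·x), so u'(x) = 9*π*cos(9*π*x/4)/4.
Writing u(x) = A·sin(kπx/L) with A = 1 and k = 3, use ∫_0^L sin²(kπx/L) dx = L/2 and ∫_0^L cos²(kπx/L) dx = L/2.
u² = 1·sin²(9*π/4·x) and (u')² = 81*π^2/16·cos²(9*π/4·x), and each of sin², cos² integrates to L/2 = 2/3 over (0, 4/3).
∫_0^4/3 u² dx = 2/3, so ||u||_L² = sqrt(6)/3.
∫_0^4/3 (u')² dx = 27*π^2/8, so ||u'||_L² = 3*sqrt(6)*π/4.
Ratio ||u||_L² / ||u'||_L² = 4/(9*π).
Sharp Poincaré constant on H^1_0(0, 4/3) is C_P = L/π = 4/(3*π), achieved by sin(3*π/4·x).
This is the k = 3 harmonic; the ratio L/(kπ) is strictly less than C_P = L/π, consistent with the sharp inequality ||u||_L² ≤ C_P ||u'||_L².


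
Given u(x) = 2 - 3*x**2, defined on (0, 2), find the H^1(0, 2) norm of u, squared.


||u||_{H^1}^2 = 648/5

The H^1 norm (squared) on an interval (0, L) is
  ||u||_{H^1}^2 = ∫_0^L u(x)^2 dx + ∫_0^L u'(x)^2 dx.
Compute u'(x) = -6*x.
Then u(x)^2 = 9*x**4 - 12*x**2 + 4 and u'(x)^2 = 36*x**2.
Integrate each monomial from 0 to 2 using ∫_0^2 c·x^n dx = c·2^(n+1)/(n+1):
  ∫_0^2 u(x)^2 dx = ∫_0^2 (9*x^4 - 12*x^2 + 4) dx. Term by term:
    ∫_0^2 9*x^4 dx = 288/5;  ∫_0^2 -12*x^2 dx = -32;  ∫_0^2 4 dx = 8.
  Sum: 288/5 − 32 + 8 = 168/5.
  ∫_0^2 u'(x)^2 dx = ∫_0^2 (36*x^2) dx. Term by term:
    ∫_0^2 36*x^2 dx = 96.
Adding: ||u||_{H^1}^2 = 168/5 + 96 = 648/5.


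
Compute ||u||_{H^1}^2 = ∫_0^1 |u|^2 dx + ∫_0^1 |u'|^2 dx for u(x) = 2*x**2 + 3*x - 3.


||u||_{H^1}^2 = 437/15

The H^1 norm (squared) on an interval (0, L) is
  ||u||_{H^1}^2 = ∫_0^L u(x)^2 dx + ∫_0^L u'(x)^2 dx.
Compute u'(x) = 4*x + 3.
Then u(x)^2 = 4*x**4 + 12*x**3 - 3*x**2 - 18*x + 9 and u'(x)^2 = 16*x**2 + 24*x + 9.
Integrate each monomial from 0 to 1 using ∫_0^1 c·x^n dx = c·1^(n+1)/(n+1):
  ∫_0^1 u(x)^2 dx = ∫_0^1 (4*x^4 + 12*x^3 - 3*x^2 - 18*x + 9) dx. Term by term:
    ∫_0^1 4*x^4 dx = 4/5;  ∫_0^1 12*x^3 dx = 3;  ∫_0^1 -3*x^2 dx = -1;
    ∫_0^1 -18*x dx = -9;  ∫_0^1 9 dx = 9.
  Sum: 4/5 + 3 − 1 − 9 + 9 = 14/5.
  ∫_0^1 u'(x)^2 dx = ∫_0^1 (16*x^2 + 24*x + 9) dx. Term by term:
    ∫_0^1 16*x^2 dx = 16/3;  ∫_0^1 24*x dx = 12;  ∫_0^1 9 dx = 9.
  Sum: 16/3 + 12 + 9 = 79/3.
Adding: ||u||_{H^1}^2 = 14/5 + 79/3 = 437/15.


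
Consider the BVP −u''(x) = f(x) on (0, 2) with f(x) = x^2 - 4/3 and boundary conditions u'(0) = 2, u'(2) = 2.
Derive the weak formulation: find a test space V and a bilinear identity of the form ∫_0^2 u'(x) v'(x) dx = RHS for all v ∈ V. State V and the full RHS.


V = H^1(0, 2) (v unrestricted at boundary; u is determined up to an additive constant); weak form: ∫_0^2 u'v' dx = ∫_0^2 (x^2 - 4/3) v dx + 2·v(2) − 2·v(0) for all v ∈ V.

Multiply both sides by a test function v and integrate from 0 to 2:
  ∫_0^2 −u''(x) v(x) dx = ∫_0^2 f(x) v(x) dx.
Integrate the LHS by parts once:
  ∫_0^2 −u'' v dx = −[u'(x) v(x)]_0^2 + ∫_0^2 u'(x) v'(x) dx.
Thus ∫_0^2 u'(x) v'(x) dx = ∫_0^2 f(x) v(x) dx + [u'(x) v(x)]_0^2.
Choose V so that boundary terms are either known or forced to vanish.
u has inhomogeneous Neumann u'(0) = 2, u'(2) = 2. [u' v]_0^2 = (2)·v(2) − (2)·v(0) = 2·v(2) − 2·v(0). Take V = H^1(0, 2); boundary term becomes part of RHS.
Weak formulation: find u (satisfying any essential BC) such that ∫_0^2 u'(x) v'(x) dx = ∫_0^2 f v dx + 2·v(2) − 2·v(0) for all v ∈ V (Neumann data are natural BCs: they enter the RHS as boundary terms).
Substituting f(x) = x^2 - 4/3, the right-hand side is ∫_0^2 (x^2 - 4/3) v dx + 2·v(2) − 2·v(0).
Compatibility check (pure Neumann): taking v ≡ 1 ∈ V gives 0 = ∫_0^2 f dx + (2) − (2), i.e. ∫_0^2 f dx must equal u'(0) − u'(2) = 0. Indeed ∫_0^2 (x^2 - 4/3) dx = 0, so the data are compatible. The solution is then unique only up to an additive constant (fix it e.g. by requiring ∫_0^2 u dx = 0).


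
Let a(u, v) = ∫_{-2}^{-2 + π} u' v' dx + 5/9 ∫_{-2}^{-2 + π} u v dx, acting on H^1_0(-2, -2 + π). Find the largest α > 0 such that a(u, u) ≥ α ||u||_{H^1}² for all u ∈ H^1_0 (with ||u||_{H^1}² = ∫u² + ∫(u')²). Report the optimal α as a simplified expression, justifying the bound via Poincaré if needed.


α = 7/9

Coercivity of a(·,·) on H^1_0(-2, -2 + π) means a(u, u) ≥ α ||u||_{H^1}² for every u ∈ H^1_0.
The interval has length L = π, and Poincaré/coercivity depend only on L. Here a(u, u) = ∫(u')² + (5/9)·∫u².
Here 0 < c = 5/9 < 1. The condition a(u,u) ≥ α||u||_{H^1}² reads (1−α)∫(u')² ≥ (α−c)∫u². Any admissible α is ≤ 1 (rapidly oscillating u have ∫u²/∫(u')² → 0), and α = 1 would force 0 ≥ (1−c)∫u², impossible since c < 1; so 1−α > 0. By the sharp Poincaré inequality on H^1_0 of an interval of length L, ∫(u')² ≥ (π/L)²∫u² with equality for the first sine mode sin(π(x−x₀)/L) (x₀ the left endpoint), so the inequality holds for all u iff (1−α)(π/L)² ≥ α − c, i.e. α ≤ ((π/L)² + c)/((π/L)² + 1) = (1 + c(L/π)²)/(1 + (L/π)²). With (π/L)² = 1 and c = 5/9, the largest admissible constant is α = ((π/L)² + c)/((π/L)² + 1).
Simplifying, α = 7/9.


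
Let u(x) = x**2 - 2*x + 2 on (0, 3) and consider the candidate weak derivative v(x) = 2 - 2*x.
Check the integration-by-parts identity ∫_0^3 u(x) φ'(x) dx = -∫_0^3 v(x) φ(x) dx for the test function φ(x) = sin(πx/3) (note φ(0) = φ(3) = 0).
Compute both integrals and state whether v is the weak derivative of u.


LHS = -6/π, RHS = 6/π. No, v is not the weak derivative of u.

u(x) = x**2 - 2*x + 2, classical derivative u'(x) = 2*x - 2.
φ(x) = sin(πx/3), so φ'(x) = π*cos(π*x/3)/3.
Note φ(0) = φ(3) = 0, so the boundary term u·φ vanishes.
LHS = ∫_0^3 u(x) φ'(x) dx = ∫_0^3 (π*x^2*cos(π*x/3)/3 - 2*π*x*cos(π*x/3)/3 + 2*π*cos(π*x/3)/3) dx. Term by term:
  ∫_0^3 2*π*cos(π*x/3)/3 dx = 0;  ∫_0^3 -2*π*x*cos(π*x/3)/3 dx = 12/π;  ∫_0^3 π*x^2*cos(π*x/3)/3 dx = -18/π.
Sum: 0 + 12/π − 18/π = -6/π.
So LHS = -6/π.
∫_0^3 v(x) φ(x) dx = ∫_0^3 (-2*x*sin(π*x/3) + 2*sin(π*x/3)) dx. Term by term:
  ∫_0^3 2*sin(π*x/3) dx = 12/π;  ∫_0^3 -2*x*sin(π*x/3) dx = -18/π.
Sum: 12/π − 18/π = -6/π.
So RHS = -∫_0^3 v(x) φ(x) dx = 6/π.
LHS − RHS = -12/π ≠ 0, so the identity fails.
(For a valid weak derivative the identity must hold for EVERY test function, in particular this one. The failure shows v is NOT the weak derivative of u.)
Correct weak derivative would be u'(x) = 2*x - 2.


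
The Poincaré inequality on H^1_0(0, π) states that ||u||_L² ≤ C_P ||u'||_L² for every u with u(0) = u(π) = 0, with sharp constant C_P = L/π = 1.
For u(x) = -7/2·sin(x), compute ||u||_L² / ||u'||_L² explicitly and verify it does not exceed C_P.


||u||_L² / ||u'||_L² = 1 = C_P.

u(x) = -7/2·sin(x), so u'(x) = -7*cos(x)/2.
Writing u(x) = A·sin(kπx/L) with A = -7/2 and k = 1, use ∫_0^L sin²(kπx/L) dx = L/2 and ∫_0^L cos²(kπx/L) dx = L/2.
u² = 49/4·sin²(x) and (u')² = 49/4·cos²(x), and each of sin², cos² integrates to L/2 = π/2 over (0, π).
∫_0^π u² dx = 49*π/8, so ||u||_L² = 7*sqrt(2)*sqrt(π)/4.
∫_0^π (u')² dx = 49*π/8, so ||u'||_L² = 7*sqrt(2)*sqrt(π)/4.
Ratio ||u||_L² / ||u'||_L² = 1.
Sharp Poincaré constant on H^1_0(0, π) is C_P = L/π = 1, achieved by sin(x).
This is the k = 1 eigenfunction (up to amplitude), so the ratio equals the sharp Poincaré constant exactly.


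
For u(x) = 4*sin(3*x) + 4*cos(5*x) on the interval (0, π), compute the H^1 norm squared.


||u||_{H^1(0,π)}^2 = 288*π

u'(x) = -20*sin(5*x) + 12*cos(3*x).
Expand u² and (u')² and integrate term by term on (0, π), using: for integers n ≥ 1, ∫_0^π sin²(nx) dx = ∫_0^π cos²(nx) dx = π/2; for n ≠ n', ∫_0^π sin(nx)sin(n'x) dx = ∫_0^π cos(nx)cos(n'x) dx = 0; and by product-to-sum, ∫_0^π sin(nx)cos(n'x) dx = ½∫_0^π [sin((n+n')x) + sin((n−n')x)] dx, which is 0 when n+n' is even and 2n/(n²−n'²) when n+n' is odd (it need not vanish on (0, π)).
  u² squared terms: (4)²·∫cos(5x)² dx = 16·π/2 = 8*π;  (4)²·∫sin(3x)² dx = 16·π/2 = 8*π.
  u² cross terms: 2·(4)·(4)·∫cos(5x)·sin(3x) dx = 32·(0) = 0.
  So ∫_0^π u² dx = 8*π + 8*π + 0 = 16*π.
  (u')² squared terms: (-20)²·∫sin(5x)² dx = 400·π/2 = 200*π;  (12)²·∫cos(3x)² dx = 144·π/2 = 72*π.
  (u')² cross terms: 2·(-20)·(12)·∫sin(5x)·cos(3x) dx = -480·(0) = 0.
  So ∫_0^π (u')² dx = 200*π + 72*π + 0 = 272*π.
||u||_{H^1}^2 = (16*π) + (272*π) = 288*π.


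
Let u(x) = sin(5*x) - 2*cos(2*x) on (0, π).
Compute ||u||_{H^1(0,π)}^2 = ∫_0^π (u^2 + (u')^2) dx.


||u||_{H^1(0,π)}^2 = -200/21 + 23*π

u'(x) = 4*sin(2*x) + 5*cos(5*x).
Expand u² and (u')² and integrate term by term on (0, π), using: for integers n ≥ 1, ∫_0^π sin²(nx) dx = ∫_0^π cos²(nx) dx = π/2; for n ≠ n', ∫_0^π sin(nx)sin(n'x) dx = ∫_0^π cos(nx)cos(n'x) dx = 0; and by product-to-sum, ∫_0^π sin(nx)cos(n'x) dx = ½∫_0^π [sin((n+n')x) + sin((n−n')x)] dx, which is 0 when n+n' is even and 2n/(n²−n'²) when n+n' is odd (it need not vanish on (0, π)).
  u² squared terms: (-2)²·∫cos(2x)² dx = 4·π/2 = 2*π;  (1)²·∫sin(5x)² dx = 1·π/2 = π/2.
  u² cross terms: 2·(-2)·(1)·∫cos(2x)·sin(5x) dx = -4·(10/21) = -40/21.
  So ∫_0^π u² dx = 2*π + π/2 − 40/21 = -40/21 + 5*π/2.
  (u')² squared terms: (4)²·∫sin(2x)² dx = 16·π/2 = 8*π;  (5)²·∫cos(5x)² dx = 25·π/2 = 25*π/2.
  (u')² cross terms: 2·(4)·(5)·∫sin(2x)·cos(5x) dx = 40·(-4/21) = -160/21.
  So ∫_0^π (u')² dx = 8*π + 25*π/2 − 160/21 = -160/21 + 41*π/2.
||u||_{H^1}^2 = (-40/21 + 5*π/2) + (-160/21 + 41*π/2) = -200/21 + 23*π.


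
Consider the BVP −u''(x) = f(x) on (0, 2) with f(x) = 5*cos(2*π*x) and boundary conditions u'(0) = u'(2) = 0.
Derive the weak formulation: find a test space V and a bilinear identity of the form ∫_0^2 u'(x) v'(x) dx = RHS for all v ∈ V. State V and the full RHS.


V = H^1(0, 2) (no boundary constraint on v; u is determined up to an additive constant); weak form: ∫_0^2 u'v' dx = ∫_0^2 (5*cos(2*π*x)) v dx for all v ∈ V.

Multiply both sides by a test function v and integrate from 0 to 2:
  ∫_0^2 −u''(x) v(x) dx = ∫_0^2 f(x) v(x) dx.
Integrate the LHS by parts once:
  ∫_0^2 −u'' v dx = −[u'(x) v(x)]_0^2 + ∫_0^2 u'(x) v'(x) dx.
Thus ∫_0^2 u'(x) v'(x) dx = ∫_0^2 f(x) v(x) dx + [u'(x) v(x)]_0^2.
Choose V so that boundary terms are either known or forced to vanish.
u has homogeneous Neumann: u'(0) = u'(2) = 0. So [u' v]_0^2 = 0·v(2) − 0·v(0) = 0 for any v; take V = H^1(0, 2).
Weak formulation: find u (satisfying any essential BC) such that ∫_0^2 u'(x) v'(x) dx = ∫_0^2 f v dx for all v ∈ V (homogeneous Neumann, so boundary terms vanish).
Substituting f(x) = 5*cos(2*π*x), the right-hand side is ∫_0^2 (5*cos(2*π*x)) v dx.
Compatibility check (pure Neumann): taking v ≡ 1 ∈ V gives 0 = ∫_0^2 f dx + (0) − (0), i.e. ∫_0^2 f dx must equal u'(0) − u'(2) = 0. Indeed ∫_0^2 (5*cos(2*π*x)) dx = 0, so the data are compatible. The solution is then unique only up to an additive constant (fix it e.g. by requiring ∫_0^2 u dx = 0).


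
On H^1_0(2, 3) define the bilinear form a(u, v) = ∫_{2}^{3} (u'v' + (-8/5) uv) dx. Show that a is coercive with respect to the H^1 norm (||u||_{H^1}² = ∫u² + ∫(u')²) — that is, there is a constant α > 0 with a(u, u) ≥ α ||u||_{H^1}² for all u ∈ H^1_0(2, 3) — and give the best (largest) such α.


α = (-8/5 + π^2)/(1 + π^2)

Coercivity of a(·,·) on H^1_0(2, 3) means a(u, u) ≥ α ||u||_{H^1}² for every u ∈ H^1_0.
The interval has length L = 1, and Poincaré/coercivity depend only on L. Here a(u, u) = ∫(u')² + (-8/5)·∫u².
Here c = -8/5 < 0 with |c| < (π/L)² = π^2, so coercivity still holds. The condition a(u,u) ≥ α||u||_{H^1}² reads (1−α)∫(u')² ≥ (α−c)∫u². Any admissible α is ≤ 1 (rapidly oscillating u have ∫u²/∫(u')² → 0), and α = 1 would force 0 ≥ (1−c)∫u², impossible since c < 1; so 1−α > 0. By the sharp Poincaré inequality on H^1_0 of an interval of length L, ∫(u')² ≥ (π/L)²∫u² with equality for the first sine mode sin(π(x−x₀)/L) (x₀ the left endpoint), so the inequality holds for all u iff (1−α)(π/L)² ≥ α − c, i.e. α ≤ ((π/L)² + c)/((π/L)² + 1) = (1 + c(L/π)²)/(1 + (L/π)²). (Direct route, valid since c ≤ 0: Poincaré gives c∫u² ≥ c(L/π)²∫(u')², so a(u,u) ≥ (1 + c(L/π)²)∫(u')², while ||u||_{H^1}² ≤ (1 + (L/π)²)∫(u')²; dividing yields the same α.) With (π/L)² = π^2 and c = -8/5, the largest admissible constant is α = ((π/L)² + c)/((π/L)² + 1).
Simplifying, α = (-8/5 + π^2)/(1 + π^2).


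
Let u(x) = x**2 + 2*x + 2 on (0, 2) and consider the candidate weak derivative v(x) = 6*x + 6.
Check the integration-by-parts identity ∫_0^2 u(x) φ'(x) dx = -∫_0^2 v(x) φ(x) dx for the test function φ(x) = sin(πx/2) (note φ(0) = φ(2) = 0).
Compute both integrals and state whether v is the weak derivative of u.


LHS = -16/π, RHS = -48/π. No, v is not the weak derivative of u.

u(x) = x**2 + 2*x + 2, classical derivative u'(x) = 2*x + 2.
φ(x) = sin(πx/2), so φ'(x) = π*cos(π*x/2)/2.
Note φ(0) = φ(2) = 0, so the boundary term u·φ vanishes.
LHS = ∫_0^2 u(x) φ'(x) dx = ∫_0^2 (π*x^2*cos(π*x/2)/2 + π*x*cos(π*x/2) + π*cos(π*x/2)) dx. Term by term:
  ∫_0^2 π*cos(π*x/2) dx = 0;  ∫_0^2 π*x*cos(π*x/2) dx = -8/π;  ∫_0^2 π*x^2*cos(π*x/2)/2 dx = -8/π.
Sum: 0 − 8/π − 8/π = -16/π.
So LHS = -16/π.
∫_0^2 v(x) φ(x) dx = ∫_0^2 (6*x*sin(π*x/2) + 6*sin(π*x/2)) dx. Term by term:
  ∫_0^2 6*sin(π*x/2) dx = 24/π;  ∫_0^2 6*x*sin(π*x/2) dx = 24/π.
Sum: 24/π + 24/π = 48/π.
So RHS = -∫_0^2 v(x) φ(x) dx = -48/π.
LHS − RHS = 32/π ≠ 0, so the identity fails.
(For a valid weak derivative the identity must hold for EVERY test function, in particular this one. The failure shows v is NOT the weak derivative of u.)
Correct weak derivative would be u'(x) = 2*x + 2.


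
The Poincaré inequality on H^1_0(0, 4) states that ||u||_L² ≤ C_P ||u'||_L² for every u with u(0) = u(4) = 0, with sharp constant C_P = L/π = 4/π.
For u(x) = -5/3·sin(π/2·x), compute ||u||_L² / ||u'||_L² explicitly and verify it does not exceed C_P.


||u||_L² / ||u'||_L² = 2/π < C_P = 4/π.

u(x) = -5/3·sin(π/2·x), so u'(x) = -5*π*cos(π*x/2)/6.
Writing u(x) = A·sin(kπx/L) with A = -5/3 and k = 2, use ∫_0^L sin²(kπx/L) dx = L/2 and ∫_0^L cos²(kπx/L) dx = L/2.
u² = 25/9·sin²(π/2·x) and (u')² = 25*π^2/36·cos²(π/2·x), and each of sin², cos² integrates to L/2 = 2 over (0, 4).
∫_0^4 u² dx = 50/9, so ||u||_L² = 5*sqrt(2)/3.
∫_0^4 (u')² dx = 25*π^2/18, so ||u'||_L² = 5*sqrt(2)*π/6.
Ratio ||u||_L² / ||u'||_L² = 2/π.
Sharp Poincaré constant on H^1_0(0, 4) is C_P = L/π = 4/π, achieved by sin(π/4·x).
This is the k = 2 harmonic; the ratio L/(kπ) is strictly less than C_P = L/π, consistent with the sharp inequality ||u||_L² ≤ C_P ||u'||_L².


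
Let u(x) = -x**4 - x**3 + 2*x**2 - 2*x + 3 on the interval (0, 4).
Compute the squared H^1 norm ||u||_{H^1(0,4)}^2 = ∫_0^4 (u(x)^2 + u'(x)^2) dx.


||u||_{H^1}^2 = 27524828/315

The H^1 norm (squared) on an interval (0, L) is
  ||u||_{H^1}^2 = ∫_0^L u(x)^2 dx + ∫_0^L u'(x)^2 dx.
Compute u'(x) = -4*x**3 - 3*x**2 + 4*x - 2.
Then u(x)^2 = x**8 + 2*x**7 - 3*x**6 + 2*x**4 - 14*x**3 + 16*x**2 - 12*x + 9 and u'(x)^2 = 16*x**6 + 24*x**5 - 23*x**4 - 8*x**3 + 28*x**2 - 16*x + 4.
Integrate each monomial from 0 to 4 using ∫_0^4 c·x^n dx = c·4^(n+1)/(n+1):
  ∫_0^4 u(x)^2 dx = ∫_0^4 (x^8 + 2*x^7 - 3*x^6 + 2*x^4 - 14*x^3 + 16*x^2 - 12*x + 9) dx. Term by term:
    ∫_0^4 x^8 dx = 262144/9;  ∫_0^4 2*x^7 dx = 16384;  ∫_0^4 -3*x^6 dx = -49152/7;
    ∫_0^4 2*x^4 dx = 2048/5;  ∫_0^4 -14*x^3 dx = -896;  ∫_0^4 16*x^2 dx = 1024/3;
    ∫_0^4 -12*x dx = -96;  ∫_0^4 9 dx = 36.
  Sum: 262144/9 + 16384 − 49152/7 + 2048/5 − 896 + 1024/3 − 96 + 36 = 12059564/315.
  ∫_0^4 u'(x)^2 dx = ∫_0^4 (16*x^6 + 24*x^5 - 23*x^4 - 8*x^3 + 28*x^2 - 16*x + 4) dx. Term by term:
    ∫_0^4 16*x^6 dx = 262144/7;  ∫_0^4 24*x^5 dx = 16384;  ∫_0^4 -23*x^4 dx = -23552/5;
    ∫_0^4 -8*x^3 dx = -512;  ∫_0^4 28*x^2 dx = 1792/3;  ∫_0^4 -16*x dx = -128;
    ∫_0^4 4 dx = 16.
  Sum: 262144/7 + 16384 − 23552/5 − 512 + 1792/3 − 128 + 16 = 5155088/105.
Adding: ||u||_{H^1}^2 = 12059564/315 + 5155088/105 = 27524828/315.


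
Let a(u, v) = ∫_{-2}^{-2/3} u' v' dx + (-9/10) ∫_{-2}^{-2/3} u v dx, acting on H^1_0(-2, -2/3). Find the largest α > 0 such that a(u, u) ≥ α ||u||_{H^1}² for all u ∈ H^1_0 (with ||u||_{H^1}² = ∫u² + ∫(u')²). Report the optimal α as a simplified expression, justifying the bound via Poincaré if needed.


α = 9*(-8 + 5*π^2)/(5*(16 + 9*π^2))

Coercivity of a(·,·) on H^1_0(-2, -2/3) means a(u, u) ≥ α ||u||_{H^1}² for every u ∈ H^1_0.
The interval has length L = 4/3, and Poincaré/coercivity depend only on L. Here a(u, u) = ∫(u')² + (-9/10)·∫u².
Here c = -9/10 < 0 with |c| < (π/L)² = 9*π^2/16, so coercivity still holds. The condition a(u,u) ≥ α||u||_{H^1}² reads (1−α)∫(u')² ≥ (α−c)∫u². Any admissible α is ≤ 1 (rapidly oscillating u have ∫u²/∫(u')² → 0), and α = 1 would force 0 ≥ (1−c)∫u², impossible since c < 1; so 1−α > 0. By the sharp Poincaré inequality on H^1_0 of an interval of length L, ∫(u')² ≥ (π/L)²∫u² with equality for the first sine mode sin(π(x−x₀)/L) (x₀ the left endpoint), so the inequality holds for all u iff (1−α)(π/L)² ≥ α − c, i.e. α ≤ ((π/L)² + c)/((π/L)² + 1) = (1 + c(L/π)²)/(1 + (L/π)²). (Direct route, valid since c ≤ 0: Poincaré gives c∫u² ≥ c(L/π)²∫(u')², so a(u,u) ≥ (1 + c(L/π)²)∫(u')², while ||u||_{H^1}² ≤ (1 + (L/π)²)∫(u')²; dividing yields the same α.) With (π/L)² = 9*π^2/16 and c = -9/10, the largest admissible constant is α = ((π/L)² + c)/((π/L)² + 1).
Simplifying, α = 9*(-8 + 5*π^2)/(5*(16 + 9*π^2)).


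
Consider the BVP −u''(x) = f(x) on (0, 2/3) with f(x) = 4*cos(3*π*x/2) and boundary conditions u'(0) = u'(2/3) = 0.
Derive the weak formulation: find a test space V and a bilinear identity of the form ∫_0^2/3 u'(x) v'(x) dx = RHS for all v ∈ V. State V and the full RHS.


V = H^1(0, 2/3) (no boundary constraint on v; u is determined up to an additive constant); weak form: ∫_0^2/3 u'v' dx = ∫_0^2/3 (4*cos(3*π*x/2)) v dx for all v ∈ V.

Multiply both sides by a test function v and integrate from 0 to 2/3:
  ∫_0^2/3 −u''(x) v(x) dx = ∫_0^2/3 f(x) v(x) dx.
Integrate the LHS by parts once:
  ∫_0^2/3 −u'' v dx = −[u'(x) v(x)]_0^2/3 + ∫_0^2/3 u'(x) v'(x) dx.
Thus ∫_0^2/3 u'(x) v'(x) dx = ∫_0^2/3 f(x) v(x) dx + [u'(x) v(x)]_0^2/3.
Choose V so that boundary terms are either known or forced to vanish.
u has homogeneous Neumann: u'(0) = u'(2/3) = 0. So [u' v]_0^2/3 = 0·v(2/3) − 0·v(0) = 0 for any v; take V = H^1(0, 2/3).
Weak formulation: find u (satisfying any essential BC) such that ∫_0^2/3 u'(x) v'(x) dx = ∫_0^2/3 f v dx for all v ∈ V (homogeneous Neumann, so boundary terms vanish).
Substituting f(x) = 4*cos(3*π*x/2), the right-hand side is ∫_0^2/3 (4*cos(3*π*x/2)) v dx.
Compatibility check (pure Neumann): taking v ≡ 1 ∈ V gives 0 = ∫_0^2/3 f dx + (0) − (0), i.e. ∫_0^2/3 f dx must equal u'(0) − u'(2/3) = 0. Indeed ∫_0^2/3 (4*cos(3*π*x/2)) dx = 0, so the data are compatible. The solution is then unique only up to an additive constant (fix it e.g. by requiring ∫_0^2/3 u dx = 0).
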